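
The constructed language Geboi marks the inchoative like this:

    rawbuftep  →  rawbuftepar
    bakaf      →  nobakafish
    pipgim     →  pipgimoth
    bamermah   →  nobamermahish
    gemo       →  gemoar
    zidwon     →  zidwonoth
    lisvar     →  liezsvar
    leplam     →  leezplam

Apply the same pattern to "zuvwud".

zuvwudoth

leplam and pipgim both end in -m yet inflect differently (leezplam, pipgimoth), so the final letter is not what conditions the rule; the first letter is.
"zuvwud" begins with z-. The one such stem in the data (zidwon → zidwonoth) adds -oth, so the same rule applies.
The other patterns: stems beginning with l- insert -ez- after the first vowel; stems beginning with b- add no- … -ish around the stem; stems beginning with g- or r- add -ar.
So zuvwud → zuvwudoth.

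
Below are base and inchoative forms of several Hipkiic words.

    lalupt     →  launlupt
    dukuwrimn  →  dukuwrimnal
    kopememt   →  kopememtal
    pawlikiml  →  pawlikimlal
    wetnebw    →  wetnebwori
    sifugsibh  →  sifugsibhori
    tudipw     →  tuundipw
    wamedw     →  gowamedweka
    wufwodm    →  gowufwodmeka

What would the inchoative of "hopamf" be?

wetnebw and wamedw both end in -w yet inflect differently (wetnebwori, gowamedweka), so the final letter is not what conditions the rule; the second-to-last letter is.
"hopamf" has second-to-last letter 'm'. The stems whose second-to-last letter is 'm' (kopememt → kopememtal, pawlikiml → pawlikimlal, dukuwrimn → dukuwrimnal) add -al.
The other patterns: stems whose second-to-last letter is 'b' add -ori; stems whose second-to-last letter is 'd' add go- … -eka around the stem; stems whose second-to-last letter is 'p' insert -un- after the first vowel.
So hopamf → hopamfal.

hopamfal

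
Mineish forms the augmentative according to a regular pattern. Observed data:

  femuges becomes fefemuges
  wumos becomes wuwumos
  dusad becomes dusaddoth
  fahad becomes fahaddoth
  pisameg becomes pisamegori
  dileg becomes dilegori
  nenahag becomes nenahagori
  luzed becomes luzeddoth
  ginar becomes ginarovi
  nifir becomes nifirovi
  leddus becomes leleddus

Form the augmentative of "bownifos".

luzed and femuges both have last vowel 'e' yet inflect differently (luzeddoth, fefemuges), so the last vowel is not what conditions the rule; the final letter is.
"bownifos" ends in -s. The stems ending in -s (leddus → leleddus, femuges → fefemuges, wumos → wuwumos) repeat the first consonant+vowel as a prefix.
So bownifos → bobownifos.

bobownifos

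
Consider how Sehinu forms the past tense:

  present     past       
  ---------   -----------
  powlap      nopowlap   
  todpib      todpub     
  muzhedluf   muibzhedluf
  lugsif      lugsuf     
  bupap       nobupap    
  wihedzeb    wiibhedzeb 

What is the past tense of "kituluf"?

kiibtuluf

lugsif and muzhedluf both end in -f yet inflect differently (lugsuf, muibzhedluf), so the final letter is not what conditions the rule; the last vowel is.
"kituluf" has last vowel 'u'. The one such stem in the data (muzhedluf → muibzhedluf) inserts -ib- after the first vowel (as does wihedzeb), so the same rule applies.
The other patterns: stems whose last vowel is 'i' change the last vowel to 'u'; stems whose last vowel is 'a' add the prefix no-.
So kituluf → kiibtuluf.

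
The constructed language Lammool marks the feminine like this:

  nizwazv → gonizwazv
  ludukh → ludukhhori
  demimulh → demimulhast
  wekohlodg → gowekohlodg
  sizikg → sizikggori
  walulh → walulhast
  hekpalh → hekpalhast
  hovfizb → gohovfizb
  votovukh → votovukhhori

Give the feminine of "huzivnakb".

votovukh and hekpalh both end in -h yet inflect differently (votovukhhori, hekpalhast), so the final letter is not what conditions the rule; the second-to-last letter is.
"huzivnakb" has second-to-last letter 'k'. The stems whose second-to-last letter is 'k' (votovukh → votovukhhori, sizikg → sizikggori, ludukh → ludukhhori) double the final consonant and add -ori.
So huzivnakb → huzivnakbbori.

huzivnakbbori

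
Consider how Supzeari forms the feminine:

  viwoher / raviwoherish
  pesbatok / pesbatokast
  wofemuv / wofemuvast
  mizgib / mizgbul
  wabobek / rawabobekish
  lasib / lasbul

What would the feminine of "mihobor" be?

"mihobor" has last vowel 'o'. The one such stem in the data (pesbatok → pesbatokast) adds -ast, so the same rule applies.
The other patterns: stems whose last vowel is 'e' add ra- … -ish around the stem; stems whose last vowel is 'i' delete the last vowel and add -ul.
So mihobor → mihoborast.

mihoborast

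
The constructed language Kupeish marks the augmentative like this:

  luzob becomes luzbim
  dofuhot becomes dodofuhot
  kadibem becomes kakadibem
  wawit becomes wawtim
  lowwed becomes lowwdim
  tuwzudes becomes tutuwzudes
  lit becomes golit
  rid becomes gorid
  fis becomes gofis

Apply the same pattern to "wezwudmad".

lit and wawit both end in -t yet inflect differently (golit, wawtim), so the final letter is not what conditions the rule; the number of vowels is.
"wezwudmad" has 3 vowels. The stems with 3 vowels (kadibem → kakadibem, tuwzudes → tutuwzudes, dofuhot → dodofuhot) repeat the first consonant+vowel as a prefix.
So wezwudmad → wewezwudmad.

wewezwudmad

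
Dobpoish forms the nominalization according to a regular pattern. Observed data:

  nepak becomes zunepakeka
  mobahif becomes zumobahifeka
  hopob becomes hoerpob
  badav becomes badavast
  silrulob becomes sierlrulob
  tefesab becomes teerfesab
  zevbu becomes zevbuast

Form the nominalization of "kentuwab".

keerntuwab

nepak and tefesab both have last vowel 'a' yet inflect differently (zunepakeka, teerfesab), so the last vowel is not what conditions the rule; the final letter is.
"kentuwab" ends in -b. The stems ending in -b (hopob → hoerpob, silrulob → sierlrulob, tefesab → teerfesab) insert -er- after the first vowel.
So kentuwab → keerntuwab.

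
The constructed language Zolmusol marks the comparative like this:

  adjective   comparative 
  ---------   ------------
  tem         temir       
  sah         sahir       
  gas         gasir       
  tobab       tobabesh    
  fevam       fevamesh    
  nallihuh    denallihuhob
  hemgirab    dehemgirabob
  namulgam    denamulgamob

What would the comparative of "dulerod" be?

dedulerodob

"dulerod" has 3 vowels. The stems with 3 vowels (nallihuh → denallihuhob, hemgirab → dehemgirabob, namulgam → denamulgamob) add de- … -ob around the stem.
So dulerod → dedulerodob.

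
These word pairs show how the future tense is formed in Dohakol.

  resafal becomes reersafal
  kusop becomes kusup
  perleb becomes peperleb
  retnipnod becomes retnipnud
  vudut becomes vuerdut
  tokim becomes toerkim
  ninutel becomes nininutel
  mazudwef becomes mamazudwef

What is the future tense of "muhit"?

muerhit

"muhit" has last vowel 'i'. The one such stem in the data (tokim → toerkim) inserts -er- after the first vowel (as do resafal, vudut), so the same rule applies.
The other patterns: stems whose last vowel is 'o' change the last vowel to 'u'; stems whose last vowel is 'e' repeat the first consonant+vowel as a prefix.
So muhit → muerhit.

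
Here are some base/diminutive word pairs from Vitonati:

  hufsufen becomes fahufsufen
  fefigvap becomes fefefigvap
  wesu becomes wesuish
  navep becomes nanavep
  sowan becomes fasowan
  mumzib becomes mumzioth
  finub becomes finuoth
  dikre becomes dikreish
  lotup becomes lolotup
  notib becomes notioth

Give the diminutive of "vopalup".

vovopalup

"vopalup" ends in -p. The stems ending in -p (fefigvap → fefefigvap, navep → nanavep, lotup → lolotup) repeat the first consonant+vowel as a prefix.
So vopalup → vovopalup.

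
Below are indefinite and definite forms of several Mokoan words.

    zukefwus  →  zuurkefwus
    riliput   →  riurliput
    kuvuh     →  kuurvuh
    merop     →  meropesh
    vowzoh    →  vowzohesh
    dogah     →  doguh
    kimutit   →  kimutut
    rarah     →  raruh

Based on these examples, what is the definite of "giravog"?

"giravog" has last vowel 'o'. The stems whose last vowel is 'o' (merop → meropesh, vowzoh → vowzohesh) add -esh.
So giravog → giravogesh.

giravogesh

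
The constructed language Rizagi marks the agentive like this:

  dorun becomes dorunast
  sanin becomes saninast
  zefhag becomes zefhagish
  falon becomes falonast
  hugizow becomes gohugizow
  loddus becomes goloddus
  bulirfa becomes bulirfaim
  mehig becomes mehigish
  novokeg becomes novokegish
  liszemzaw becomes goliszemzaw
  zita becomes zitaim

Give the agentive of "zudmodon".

zudmodonast

"zudmodon" ends in -n. The stems ending in -n (dorun → dorunast, falon → falonast, sanin → saninast) add -ast.
So zudmodon → zudmodonast.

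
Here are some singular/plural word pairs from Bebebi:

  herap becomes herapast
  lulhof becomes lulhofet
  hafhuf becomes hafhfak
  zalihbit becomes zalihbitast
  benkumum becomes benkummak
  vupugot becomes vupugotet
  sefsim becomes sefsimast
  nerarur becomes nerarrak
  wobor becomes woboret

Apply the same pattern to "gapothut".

gapothtak

"gapothut" has last vowel 'u'. The stems whose last vowel is 'u' (nerarur → nerarrak, benkumum → benkummak, hafhuf → hafhfak) delete the last vowel and add -ak.
The other patterns: stems whose last vowel is 'a' or 'i' add -ast; stems whose last vowel is 'o' add -et.
So gapothut → gapothtak.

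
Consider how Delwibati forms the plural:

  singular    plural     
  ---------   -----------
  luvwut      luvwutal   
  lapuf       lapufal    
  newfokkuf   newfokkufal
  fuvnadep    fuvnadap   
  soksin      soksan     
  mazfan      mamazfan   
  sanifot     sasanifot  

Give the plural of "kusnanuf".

"kusnanuf" has last vowel 'u'. The stems whose last vowel is 'u' (luvwut → luvwutal, lapuf → lapufal, newfokkuf → newfokkufal) add -al.
So kusnanuf → kusnanufal.

kusnanufal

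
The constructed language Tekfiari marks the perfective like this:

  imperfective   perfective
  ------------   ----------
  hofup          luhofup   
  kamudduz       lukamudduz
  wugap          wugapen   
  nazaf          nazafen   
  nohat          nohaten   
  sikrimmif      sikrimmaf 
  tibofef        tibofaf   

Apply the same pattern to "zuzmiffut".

luzuzmiffut

hofup and wugap both end in -p yet inflect differently (luhofup, wugapen), so the final letter is not what conditions the rule; the last vowel is.
"zuzmiffut" has last vowel 'u'. The stems whose last vowel is 'u' (hofup → luhofup, kamudduz → lukamudduz) add the prefix lu-.
So zuzmiffut → luzuzmiffut.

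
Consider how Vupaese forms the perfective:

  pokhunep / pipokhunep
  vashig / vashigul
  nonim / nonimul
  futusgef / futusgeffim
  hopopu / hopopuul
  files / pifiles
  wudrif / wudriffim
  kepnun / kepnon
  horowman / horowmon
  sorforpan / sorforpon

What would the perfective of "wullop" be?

piwullop

files and futusgef both have last vowel 'e' yet inflect differently (pifiles, futusgeffim), so the last vowel is not what conditions the rule; the final letter is.
"wullop" ends in -p. The one such stem in the data (pokhunep → pipokhunep) adds the prefix pi-, so the same rule applies.
So wullop → piwullop.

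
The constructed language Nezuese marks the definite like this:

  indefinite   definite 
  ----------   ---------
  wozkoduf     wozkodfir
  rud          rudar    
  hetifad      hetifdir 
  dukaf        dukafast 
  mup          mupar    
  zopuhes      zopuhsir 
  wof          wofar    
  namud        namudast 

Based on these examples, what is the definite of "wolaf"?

wolafast

rud and namud both end in -d yet inflect differently (rudar, namudast), so the final letter is not what conditions the rule; the number of vowels is.
"wolaf" has 2 vowels. The stems with 2 vowels (namud → namudast, dukaf → dukafast) add -ast.
So wolaf → wolafast.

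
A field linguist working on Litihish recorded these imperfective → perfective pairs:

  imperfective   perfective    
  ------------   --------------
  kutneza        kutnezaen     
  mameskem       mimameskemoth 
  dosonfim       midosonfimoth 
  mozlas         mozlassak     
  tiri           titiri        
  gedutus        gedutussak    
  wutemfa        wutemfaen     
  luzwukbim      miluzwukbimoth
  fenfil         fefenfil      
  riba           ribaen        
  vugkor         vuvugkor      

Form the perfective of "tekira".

tekiraen

mozlas and riba both have last vowel 'a' yet inflect differently (mozlassak, ribaen), so the last vowel is not what conditions the rule; the final letter is.
"tekira" ends in -a. The stems ending in -a (riba → ribaen, kutneza → kutnezaen, wutemfa → wutemfaen) add -en.
So tekira → tekiraen.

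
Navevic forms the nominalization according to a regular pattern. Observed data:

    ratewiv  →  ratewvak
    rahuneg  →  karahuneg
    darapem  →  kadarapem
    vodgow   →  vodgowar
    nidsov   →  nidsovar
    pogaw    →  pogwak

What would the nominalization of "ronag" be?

rongak

nidsov and ratewiv both end in -v yet inflect differently (nidsovar, ratewvak), so the final letter is not what conditions the rule; the last vowel is.
"ronag" has last vowel 'a'. The one such stem in the data (pogaw → pogwak) deletes the last vowel and adds -ak (as does ratewiv), so the same rule applies.
The other patterns: stems whose last vowel is 'e' add the prefix ka-; stems whose last vowel is 'o' add -ar.
So ronag → rongak.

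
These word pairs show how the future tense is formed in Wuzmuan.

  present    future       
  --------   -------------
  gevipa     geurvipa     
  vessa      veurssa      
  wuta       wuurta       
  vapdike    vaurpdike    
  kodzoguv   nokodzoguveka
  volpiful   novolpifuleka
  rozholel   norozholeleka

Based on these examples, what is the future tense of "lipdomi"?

liurpdomi

vapdike and rozholel both have last vowel 'e' yet inflect differently (vaurpdike, norozholeleka), so the last vowel is not what conditions the rule; whether the stem ends in a vowel or a consonant is.
"lipdomi" ends in a vowel. The stems ending in a vowel (gevipa → geurvipa, vessa → veurssa, wuta → wuurta) insert -ur- after the first vowel.
So lipdomi → liurpdomi.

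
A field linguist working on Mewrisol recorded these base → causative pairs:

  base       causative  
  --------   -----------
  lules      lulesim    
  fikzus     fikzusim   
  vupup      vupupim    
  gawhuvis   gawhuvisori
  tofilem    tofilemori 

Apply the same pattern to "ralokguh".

gawhuvis and fikzus both end in -s yet inflect differently (gawhuvisori, fikzusim), so the final letter is not what conditions the rule; the number of vowels is.
"ralokguh" has 3 vowels. The stems with 3 vowels (tofilem → tofilemori, gawhuvis → gawhuvisori) add -ori.
So ralokguh → ralokguhori.

ralokguhori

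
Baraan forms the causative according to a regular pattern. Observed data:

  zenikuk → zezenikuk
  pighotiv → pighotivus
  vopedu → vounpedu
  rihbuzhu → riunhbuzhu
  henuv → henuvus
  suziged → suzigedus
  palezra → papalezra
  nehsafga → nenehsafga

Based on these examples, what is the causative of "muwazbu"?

muunwazbu

"muwazbu" ends in -u. The stems ending in -u (rihbuzhu → riunhbuzhu, vopedu → vounpedu) insert -un- after the first vowel.
So muwazbu → muunwazbu.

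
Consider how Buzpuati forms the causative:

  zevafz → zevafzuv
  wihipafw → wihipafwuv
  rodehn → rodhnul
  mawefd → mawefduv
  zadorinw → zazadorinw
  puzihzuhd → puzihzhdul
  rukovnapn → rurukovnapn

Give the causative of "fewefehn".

mawefd and puzihzuhd both end in -d yet inflect differently (mawefduv, puzihzhdul), so the final letter is not what conditions the rule; the second-to-last letter is.
"fewefehn" has second-to-last letter 'h'. The stems whose second-to-last letter is 'h' (rodehn → rodhnul, puzihzuhd → puzihzhdul) delete the last vowel and add -ul.
So fewefehn → fewefhnul.

fewefhnul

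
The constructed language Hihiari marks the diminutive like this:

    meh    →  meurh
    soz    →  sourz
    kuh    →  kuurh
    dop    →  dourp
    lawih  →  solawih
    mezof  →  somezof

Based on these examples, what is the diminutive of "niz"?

"niz" has 1 vowel. The stems with 1 vowel (meh → meurh, kuh → kuurh, dop → dourp) insert -ur- after the first vowel.
The other pattern: stems with 2 vowels add the prefix so-.
So niz → niurz.

niurz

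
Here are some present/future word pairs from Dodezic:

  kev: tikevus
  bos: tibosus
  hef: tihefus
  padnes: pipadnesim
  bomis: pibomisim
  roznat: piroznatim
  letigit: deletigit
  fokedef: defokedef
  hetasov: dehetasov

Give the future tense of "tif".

titifus

bos and padnes both end in -s yet inflect differently (tibosus, pipadnesim), so the final letter is not what conditions the rule; the number of vowels is.
"tif" has 1 vowel. The stems with 1 vowel (kev → tikevus, bos → tibosus, hef → tihefus) add ti- … -us around the stem.
So tif → titifus.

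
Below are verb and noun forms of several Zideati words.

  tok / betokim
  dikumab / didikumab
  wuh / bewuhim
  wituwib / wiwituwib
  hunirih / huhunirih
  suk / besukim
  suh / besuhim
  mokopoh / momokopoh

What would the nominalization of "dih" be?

bedihim

suh and mokopoh both end in -h yet inflect differently (besuhim, momokopoh), so the final letter is not what conditions the rule; the number of vowels is.
"dih" has 1 vowel. The stems with 1 vowel (suh → besuhim, tok → betokim, wuh → bewuhim) add be- … -im around the stem.
The other pattern: stems with 3 vowels repeat the first consonant+vowel as a prefix.
So dih → bedihim.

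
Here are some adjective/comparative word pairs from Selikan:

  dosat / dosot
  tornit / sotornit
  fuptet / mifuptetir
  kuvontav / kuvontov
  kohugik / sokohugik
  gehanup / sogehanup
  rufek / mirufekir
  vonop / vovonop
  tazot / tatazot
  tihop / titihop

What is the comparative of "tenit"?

sotenit

dosat and tornit both end in -t yet inflect differently (dosot, sotornit), so the final letter is not what conditions the rule; the last vowel is.
"tenit" has last vowel 'i'. The stems whose last vowel is 'i' (kohugik → sokohugik, tornit → sotornit) add the prefix so-.
So tenit → sotenit.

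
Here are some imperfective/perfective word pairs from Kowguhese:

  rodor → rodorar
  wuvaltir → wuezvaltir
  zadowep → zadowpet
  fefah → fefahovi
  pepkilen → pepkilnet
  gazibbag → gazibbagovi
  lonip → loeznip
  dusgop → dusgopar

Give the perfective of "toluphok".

toluphokar

"toluphok" has last vowel 'o'. The stems whose last vowel is 'o' (rodor → rodorar, dusgop → dusgopar) add -ar.
The other patterns: stems whose last vowel is 'a' add -ovi; stems whose last vowel is 'e' delete the last vowel and add -et; stems whose last vowel is 'i' insert -ez- after the first vowel.
So toluphok → toluphokar.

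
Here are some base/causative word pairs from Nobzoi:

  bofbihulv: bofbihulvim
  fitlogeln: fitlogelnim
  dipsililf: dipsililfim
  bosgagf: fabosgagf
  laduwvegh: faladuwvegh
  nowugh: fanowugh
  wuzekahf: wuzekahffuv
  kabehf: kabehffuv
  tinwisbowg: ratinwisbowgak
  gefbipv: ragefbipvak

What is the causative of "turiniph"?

"turiniph" has second-to-last letter 'p'. The one such stem in the data (gefbipv → ragefbipvak) adds ra- … -ak around the stem, so the same rule applies.
The other patterns: stems whose second-to-last letter is 'l' add -im; stems whose second-to-last letter is 'g' add the prefix fa-; stems whose second-to-last letter is 'h' double the final consonant and add -uv.
So turiniph → raturiniphak.

raturiniphak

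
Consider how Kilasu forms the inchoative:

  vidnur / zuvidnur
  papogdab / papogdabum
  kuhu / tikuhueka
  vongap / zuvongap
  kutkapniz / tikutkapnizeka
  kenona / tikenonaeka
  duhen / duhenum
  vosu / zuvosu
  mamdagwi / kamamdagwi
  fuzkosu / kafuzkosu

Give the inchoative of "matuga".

"matuga" begins with m-. The one such stem in the data (mamdagwi → kamamdagwi) adds the prefix ka-, so the same rule applies.
So matuga → kamatuga.

kamatuga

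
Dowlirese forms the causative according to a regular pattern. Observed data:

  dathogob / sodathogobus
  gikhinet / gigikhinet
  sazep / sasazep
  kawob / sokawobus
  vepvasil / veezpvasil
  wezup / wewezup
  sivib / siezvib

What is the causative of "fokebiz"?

sivib and dathogob both end in -b yet inflect differently (siezvib, sodathogobus), so the final letter is not what conditions the rule; the last vowel is.
"fokebiz" has last vowel 'i'. The stems whose last vowel is 'i' (sivib → siezvib, vepvasil → veezpvasil) insert -ez- after the first vowel.
So fokebiz → foezkebiz.

foezkebiz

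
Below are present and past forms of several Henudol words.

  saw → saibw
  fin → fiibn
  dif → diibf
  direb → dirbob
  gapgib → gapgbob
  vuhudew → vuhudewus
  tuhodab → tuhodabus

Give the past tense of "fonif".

fonfob

saw and vuhudew both end in -w yet inflect differently (saibw, vuhudewus), so the final letter is not what conditions the rule; the number of vowels is.
"fonif" has 2 vowels. The stems with 2 vowels (direb → dirbob, gapgib → gapgbob) delete the last vowel and add -ob.
The other patterns: stems with 1 vowel insert -ib- after the first vowel; stems with 3 vowels add -us.
So fonif → fonfob.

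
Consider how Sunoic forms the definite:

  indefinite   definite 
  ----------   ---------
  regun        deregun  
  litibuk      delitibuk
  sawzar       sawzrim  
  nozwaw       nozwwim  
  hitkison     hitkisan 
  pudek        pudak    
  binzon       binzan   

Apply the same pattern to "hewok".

regun and hitkison both end in -n yet inflect differently (deregun, hitkisan), so the final letter is not what conditions the rule; the last vowel is.
"hewok" has last vowel 'o'. The stems whose last vowel is 'o' (hitkison → hitkisan, binzon → binzan) change the last vowel to 'a'.
The other patterns: stems whose last vowel is 'u' add the prefix de-; stems whose last vowel is 'a' delete the last vowel and add -im.
So hewok → hewak.

hewak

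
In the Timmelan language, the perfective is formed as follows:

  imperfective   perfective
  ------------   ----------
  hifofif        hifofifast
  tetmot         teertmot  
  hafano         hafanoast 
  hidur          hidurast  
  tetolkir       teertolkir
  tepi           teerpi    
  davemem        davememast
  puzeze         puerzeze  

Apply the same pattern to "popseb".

"popseb" begins with p-. The one such stem in the data (puzeze → puerzeze) inserts -er- after the first vowel (as do tetolkir, tetmot), so the same rule applies.
So popseb → poerpseb.

poerpseb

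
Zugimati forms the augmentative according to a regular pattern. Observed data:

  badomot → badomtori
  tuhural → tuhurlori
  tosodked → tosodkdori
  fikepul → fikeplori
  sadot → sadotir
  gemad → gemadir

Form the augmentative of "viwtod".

badomot and sadot both end in -t yet inflect differently (badomtori, sadotir), so the final letter is not what conditions the rule; the number of vowels is.
"viwtod" has 2 vowels. The stems with 2 vowels (sadot → sadotir, gemad → gemadir) add -ir.
The other pattern: stems with 3 vowels delete the last vowel and add -ori.
So viwtod → viwtodir.

viwtodir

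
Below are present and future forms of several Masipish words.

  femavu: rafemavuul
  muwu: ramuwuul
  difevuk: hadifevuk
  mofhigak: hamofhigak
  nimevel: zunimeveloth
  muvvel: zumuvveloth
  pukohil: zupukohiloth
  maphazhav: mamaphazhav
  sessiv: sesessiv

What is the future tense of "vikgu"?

femavu and difevuk both have last vowel 'u' yet inflect differently (rafemavuul, hadifevuk), so the last vowel is not what conditions the rule; the final letter is.
"vikgu" ends in -u. The stems ending in -u (femavu → rafemavuul, muwu → ramuwuul) add ra- … -ul around the stem.
So vikgu → ravikguul.

ravikguul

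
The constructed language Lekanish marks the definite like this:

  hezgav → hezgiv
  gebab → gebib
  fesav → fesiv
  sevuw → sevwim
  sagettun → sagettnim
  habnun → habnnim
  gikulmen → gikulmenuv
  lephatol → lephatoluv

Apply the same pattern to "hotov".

sagettun and gikulmen both end in -n yet inflect differently (sagettnim, gikulmenuv), so the final letter is not what conditions the rule; the last vowel is.
"hotov" has last vowel 'o'. The one such stem in the data (lephatol → lephatoluv) adds -uv, so the same rule applies.
So hotov → hotovuv.

hotovuv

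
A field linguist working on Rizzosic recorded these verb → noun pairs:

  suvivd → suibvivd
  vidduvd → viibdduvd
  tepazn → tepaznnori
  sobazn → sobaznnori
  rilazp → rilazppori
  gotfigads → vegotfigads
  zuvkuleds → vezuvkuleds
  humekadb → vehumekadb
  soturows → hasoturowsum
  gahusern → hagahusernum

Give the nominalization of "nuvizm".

gotfigads and soturows both end in -s yet inflect differently (vegotfigads, hasoturowsum), so the final letter is not what conditions the rule; the second-to-last letter is.
"nuvizm" has second-to-last letter 'z'. The stems whose second-to-last letter is 'z' (tepazn → tepaznnori, sobazn → sobaznnori, rilazp → rilazppori) double the final consonant and add -ori.
So nuvizm → nuvizmmori.

nuvizmmori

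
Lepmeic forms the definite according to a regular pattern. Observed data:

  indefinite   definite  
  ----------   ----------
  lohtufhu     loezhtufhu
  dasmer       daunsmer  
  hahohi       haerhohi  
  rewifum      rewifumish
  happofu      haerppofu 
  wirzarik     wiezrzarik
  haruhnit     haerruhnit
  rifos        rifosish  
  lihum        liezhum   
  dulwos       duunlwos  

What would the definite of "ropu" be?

ropuish

rifos and dulwos both end in -s yet inflect differently (rifosish, duunlwos), so the final letter is not what conditions the rule; the first letter is.
"ropu" begins with r-. The stems beginning with r- (rewifum → rewifumish, rifos → rifosish) add -ish.
The other patterns: stems beginning with d- insert -un- after the first vowel; stems beginning with h- insert -er- after the first vowel; stems beginning with l- or w- insert -ez- after the first vowel.
So ropu → ropuish.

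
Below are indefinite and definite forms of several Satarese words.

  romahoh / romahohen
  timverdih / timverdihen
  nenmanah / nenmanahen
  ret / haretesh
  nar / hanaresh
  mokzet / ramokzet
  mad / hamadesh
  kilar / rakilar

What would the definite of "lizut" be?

ralizut

ret and mokzet both end in -t yet inflect differently (haretesh, ramokzet), so the final letter is not what conditions the rule; the number of vowels is.
"lizut" has 2 vowels. The stems with 2 vowels (mokzet → ramokzet, kilar → rakilar) add the prefix ra-.
The other patterns: stems with 1 vowel add ha- … -esh around the stem; stems with 3 vowels add -en.
So lizut → ralizut.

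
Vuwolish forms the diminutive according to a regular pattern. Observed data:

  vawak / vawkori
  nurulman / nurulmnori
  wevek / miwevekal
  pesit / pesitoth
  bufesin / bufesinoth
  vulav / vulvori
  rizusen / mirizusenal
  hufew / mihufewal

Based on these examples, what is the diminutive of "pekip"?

nurulman and rizusen both end in -n yet inflect differently (nurulmnori, mirizusenal), so the final letter is not what conditions the rule; the last vowel is.
"pekip" has last vowel 'i'. The stems whose last vowel is 'i' (bufesin → bufesinoth, pesit → pesitoth) add -oth.
The other patterns: stems whose last vowel is 'a' delete the last vowel and add -ori; stems whose last vowel is 'e' add mi- … -al around the stem.
So pekip → pekipoth.

pekipoth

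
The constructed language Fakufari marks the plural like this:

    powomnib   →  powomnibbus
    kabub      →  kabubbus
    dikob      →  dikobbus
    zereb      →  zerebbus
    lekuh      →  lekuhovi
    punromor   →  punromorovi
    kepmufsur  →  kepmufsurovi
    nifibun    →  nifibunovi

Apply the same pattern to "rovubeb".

rovubebbus

"rovubeb" ends in -b. The stems ending in -b (powomnib → powomnibbus, kabub → kabubbus, dikob → dikobbus) double the final consonant and add -us.
So rovubeb → rovubebbus.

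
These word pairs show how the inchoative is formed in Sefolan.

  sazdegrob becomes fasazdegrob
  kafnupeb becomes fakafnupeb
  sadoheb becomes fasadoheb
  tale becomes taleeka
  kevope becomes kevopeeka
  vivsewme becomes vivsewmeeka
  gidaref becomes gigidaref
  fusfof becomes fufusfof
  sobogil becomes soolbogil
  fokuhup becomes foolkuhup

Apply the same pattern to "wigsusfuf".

wiwigsusfuf

"wigsusfuf" ends in -f. The stems ending in -f (gidaref → gigidaref, fusfof → fufusfof) repeat the first consonant+vowel as a prefix.
The other patterns: stems ending in -b add the prefix fa-; stems ending in -e add -eka; stems ending in -l or -p insert -ol- after the first vowel.
So wigsusfuf → wiwigsusfuf.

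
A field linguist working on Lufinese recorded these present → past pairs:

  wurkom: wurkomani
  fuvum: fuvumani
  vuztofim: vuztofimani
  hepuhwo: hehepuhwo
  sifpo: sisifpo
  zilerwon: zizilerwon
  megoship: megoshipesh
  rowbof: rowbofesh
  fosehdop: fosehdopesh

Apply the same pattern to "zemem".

wurkom and hepuhwo both have last vowel 'o' yet inflect differently (wurkomani, hehepuhwo), so the last vowel is not what conditions the rule; the final letter is.
"zemem" ends in -m. The stems ending in -m (wurkom → wurkomani, fuvum → fuvumani, vuztofim → vuztofimani) add -ani.
The other patterns: stems ending in -n or -o repeat the first consonant+vowel as a prefix; stems ending in -f or -p add -esh.
So zemem → zememani.

zememani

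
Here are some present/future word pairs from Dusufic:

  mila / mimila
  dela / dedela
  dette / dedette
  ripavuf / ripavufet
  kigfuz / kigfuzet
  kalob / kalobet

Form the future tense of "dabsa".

dadabsa

mila and kigfuz both have 2 vowels yet inflect differently (mimila, kigfuzet), so the number of vowels is not what conditions the rule; whether the stem ends in a vowel or a consonant is.
"dabsa" ends in a vowel. The stems ending in a vowel (mila → mimila, dela → dedela, dette → dedette) repeat the first consonant+vowel as a prefix.
So dabsa → dadabsa.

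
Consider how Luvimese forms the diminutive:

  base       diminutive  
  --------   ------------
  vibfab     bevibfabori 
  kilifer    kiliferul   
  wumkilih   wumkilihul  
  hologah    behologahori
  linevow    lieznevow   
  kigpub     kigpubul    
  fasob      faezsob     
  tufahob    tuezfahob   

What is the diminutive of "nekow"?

neezkow

tufahob and vibfab both end in -b yet inflect differently (tuezfahob, bevibfabori), so the final letter is not what conditions the rule; the last vowel is.
"nekow" has last vowel 'o'. The stems whose last vowel is 'o' (linevow → lieznevow, tufahob → tuezfahob, fasob → faezsob) insert -ez- after the first vowel.
The other patterns: stems whose last vowel is 'a' add be- … -ori around the stem; stems whose last vowel is 'e', 'i' or 'u' add -ul.
So nekow → neezkow.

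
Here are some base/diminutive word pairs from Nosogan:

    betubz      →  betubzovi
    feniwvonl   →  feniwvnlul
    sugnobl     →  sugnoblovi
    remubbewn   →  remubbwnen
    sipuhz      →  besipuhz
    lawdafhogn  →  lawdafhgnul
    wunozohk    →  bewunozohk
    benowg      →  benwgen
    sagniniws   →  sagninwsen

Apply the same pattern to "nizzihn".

"nizzihn" has second-to-last letter 'h'. The stems whose second-to-last letter is 'h' (sipuhz → besipuhz, wunozohk → bewunozohk) add the prefix be-.
So nizzihn → benizzihn.

benizzihn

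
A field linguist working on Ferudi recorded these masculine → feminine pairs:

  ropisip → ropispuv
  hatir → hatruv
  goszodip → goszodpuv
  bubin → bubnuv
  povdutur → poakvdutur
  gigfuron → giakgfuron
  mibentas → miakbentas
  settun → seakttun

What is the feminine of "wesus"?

"wesus" has last vowel 'u'. The stems whose last vowel is 'u' (povdutur → poakvdutur, settun → seakttun) insert -ak- after the first vowel.
The other pattern: stems whose last vowel is 'i' delete the last vowel and add -uv.
So wesus → weaksus.

weaksus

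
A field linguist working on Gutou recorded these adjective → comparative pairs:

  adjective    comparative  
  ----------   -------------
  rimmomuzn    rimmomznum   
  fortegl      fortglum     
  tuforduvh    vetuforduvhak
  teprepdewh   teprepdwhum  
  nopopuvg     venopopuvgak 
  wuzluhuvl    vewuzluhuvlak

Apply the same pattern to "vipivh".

"vipivh" has second-to-last letter 'v'. The stems whose second-to-last letter is 'v' (wuzluhuvl → vewuzluhuvlak, nopopuvg → venopopuvgak, tuforduvh → vetuforduvhak) add ve- … -ak around the stem.
The other pattern: stems whose second-to-last letter is 'g', 'w' or 'z' delete the last vowel and add -um.
So vipivh → vevipivhak.

vevipivhak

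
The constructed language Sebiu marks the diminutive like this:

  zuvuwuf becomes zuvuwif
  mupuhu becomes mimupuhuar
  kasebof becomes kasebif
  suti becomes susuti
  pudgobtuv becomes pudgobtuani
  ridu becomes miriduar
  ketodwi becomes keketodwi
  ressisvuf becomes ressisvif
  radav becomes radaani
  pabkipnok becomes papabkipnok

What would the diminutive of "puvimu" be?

"puvimu" ends in -u. The stems ending in -u (mupuhu → mimupuhuar, ridu → miriduar) add mi- … -ar around the stem.
The other patterns: stems ending in -i or -k repeat the first consonant+vowel as a prefix; stems ending in -f change the last vowel to 'i'; stems ending in -v drop the final letter and add -ani.
So puvimu → mipuvimuar.

mipuvimuar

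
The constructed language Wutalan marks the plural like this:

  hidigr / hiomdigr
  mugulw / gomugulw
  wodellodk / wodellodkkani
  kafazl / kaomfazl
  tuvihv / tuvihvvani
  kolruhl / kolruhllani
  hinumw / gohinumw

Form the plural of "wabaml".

kafazl and kolruhl both end in -l yet inflect differently (kaomfazl, kolruhllani), so the final letter is not what conditions the rule; the second-to-last letter is.
"wabaml" has second-to-last letter 'm'. The one such stem in the data (hinumw → gohinumw) adds the prefix go-, so the same rule applies.
So wabaml → gowabaml.

gowabaml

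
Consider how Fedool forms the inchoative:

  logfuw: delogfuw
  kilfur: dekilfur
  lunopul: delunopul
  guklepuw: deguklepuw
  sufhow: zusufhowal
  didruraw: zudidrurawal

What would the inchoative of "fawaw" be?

logfuw and sufhow both end in -w yet inflect differently (delogfuw, zusufhowal), so the final letter is not what conditions the rule; the last vowel is.
"fawaw" has last vowel 'a'. The one such stem in the data (didruraw → zudidrurawal) adds zu- … -al around the stem, so the same rule applies.
The other pattern: stems whose last vowel is 'u' add the prefix de-.
So fawaw → zufawawal.

zufawawal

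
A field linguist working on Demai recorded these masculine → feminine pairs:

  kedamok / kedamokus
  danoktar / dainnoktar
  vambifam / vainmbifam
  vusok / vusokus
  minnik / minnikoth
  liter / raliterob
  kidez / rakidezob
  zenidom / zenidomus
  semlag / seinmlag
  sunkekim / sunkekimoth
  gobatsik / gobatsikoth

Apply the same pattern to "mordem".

ramordemob

"mordem" has last vowel 'e'. The stems whose last vowel is 'e' (kidez → rakidezob, liter → raliterob) add ra- … -ob around the stem.
The other patterns: stems whose last vowel is 'o' add -us; stems whose last vowel is 'i' add -oth; stems whose last vowel is 'a' insert -in- after the first vowel.
So mordem → ramordemob.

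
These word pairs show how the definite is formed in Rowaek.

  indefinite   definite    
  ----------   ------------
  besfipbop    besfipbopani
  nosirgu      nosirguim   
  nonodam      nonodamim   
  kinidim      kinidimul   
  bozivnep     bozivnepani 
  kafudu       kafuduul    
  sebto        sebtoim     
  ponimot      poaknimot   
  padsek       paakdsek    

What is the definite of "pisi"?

piaksi

kinidim and nonodam both end in -m yet inflect differently (kinidimul, nonodamim), so the final letter is not what conditions the rule; the first letter is.
"pisi" begins with p-. The stems beginning with p- (padsek → paakdsek, ponimot → poaknimot) insert -ak- after the first vowel.
The other patterns: stems beginning with k- add -ul; stems beginning with b- add -ani; stems beginning with n- or s- add -im.
So pisi → piaksi.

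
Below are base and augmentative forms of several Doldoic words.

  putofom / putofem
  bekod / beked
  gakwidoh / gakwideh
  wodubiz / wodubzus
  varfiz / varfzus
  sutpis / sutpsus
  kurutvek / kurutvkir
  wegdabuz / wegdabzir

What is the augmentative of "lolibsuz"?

lolibszir

wodubiz and wegdabuz both end in -z yet inflect differently (wodubzus, wegdabzir), so the final letter is not what conditions the rule; the last vowel is.
"lolibsuz" has last vowel 'u'. The one such stem in the data (wegdabuz → wegdabzir) deletes the last vowel and adds -ir (as does kurutvek), so the same rule applies.
So lolibsuz → lolibszir.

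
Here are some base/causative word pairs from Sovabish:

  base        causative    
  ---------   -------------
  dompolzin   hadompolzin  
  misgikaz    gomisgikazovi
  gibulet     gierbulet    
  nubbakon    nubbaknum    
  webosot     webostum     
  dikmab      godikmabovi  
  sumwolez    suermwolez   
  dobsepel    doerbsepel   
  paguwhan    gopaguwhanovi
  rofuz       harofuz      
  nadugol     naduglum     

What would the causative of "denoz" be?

dompolzin and nubbakon both end in -n yet inflect differently (hadompolzin, nubbaknum), so the final letter is not what conditions the rule; the last vowel is.
"denoz" has last vowel 'o'. The stems whose last vowel is 'o' (nadugol → naduglum, nubbakon → nubbaknum, webosot → webostum) delete the last vowel and add -um.
The other patterns: stems whose last vowel is 'i' or 'u' add the prefix ha-; stems whose last vowel is 'e' insert -er- after the first vowel; stems whose last vowel is 'a' add go- … -ovi around the stem.
So denoz → denzum.

denzum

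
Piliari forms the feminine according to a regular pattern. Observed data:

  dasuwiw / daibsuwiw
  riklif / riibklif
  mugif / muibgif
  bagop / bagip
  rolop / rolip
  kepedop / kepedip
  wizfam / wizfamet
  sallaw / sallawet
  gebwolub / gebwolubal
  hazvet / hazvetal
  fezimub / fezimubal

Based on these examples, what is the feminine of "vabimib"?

dasuwiw and sallaw both end in -w yet inflect differently (daibsuwiw, sallawet), so the final letter is not what conditions the rule; the last vowel is.
"vabimib" has last vowel 'i'. The stems whose last vowel is 'i' (dasuwiw → daibsuwiw, riklif → riibklif, mugif → muibgif) insert -ib- after the first vowel.
So vabimib → vaibbimib.

vaibbimib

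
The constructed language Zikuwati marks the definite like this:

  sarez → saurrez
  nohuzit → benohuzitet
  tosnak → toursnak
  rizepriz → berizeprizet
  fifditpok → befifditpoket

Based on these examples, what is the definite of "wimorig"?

bewimoriget

"wimorig" has 3 vowels. The stems with 3 vowels (nohuzit → benohuzitet, rizepriz → berizeprizet, fifditpok → befifditpoket) add be- … -et around the stem.
The other pattern: stems with 2 vowels insert -ur- after the first vowel.
So wimorig → bewimoriget.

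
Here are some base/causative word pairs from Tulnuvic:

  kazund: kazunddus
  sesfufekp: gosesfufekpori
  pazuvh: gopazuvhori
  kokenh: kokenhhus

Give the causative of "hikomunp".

hikomunppus

kokenh and pazuvh both end in -h yet inflect differently (kokenhhus, gopazuvhori), so the final letter is not what conditions the rule; the second-to-last letter is.
"hikomunp" has second-to-last letter 'n'. The stems whose second-to-last letter is 'n' (kazund → kazunddus, kokenh → kokenhhus) double the final consonant and add -us.
The other pattern: stems whose second-to-last letter is 'k' or 'v' add go- … -ori around the stem.
So hikomunp → hikomunppus.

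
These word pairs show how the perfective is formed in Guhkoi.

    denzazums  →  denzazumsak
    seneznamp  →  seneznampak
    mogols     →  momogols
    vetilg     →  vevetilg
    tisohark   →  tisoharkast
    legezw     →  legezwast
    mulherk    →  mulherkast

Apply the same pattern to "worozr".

denzazums and mogols both end in -s yet inflect differently (denzazumsak, momogols), so the final letter is not what conditions the rule; the second-to-last letter is.
"worozr" has second-to-last letter 'z'. The one such stem in the data (legezw → legezwast) adds -ast, so the same rule applies.
The other patterns: stems whose second-to-last letter is 'm' add -ak; stems whose second-to-last letter is 'l' repeat the first consonant+vowel as a prefix.
So worozr → worozrast.

worozrast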